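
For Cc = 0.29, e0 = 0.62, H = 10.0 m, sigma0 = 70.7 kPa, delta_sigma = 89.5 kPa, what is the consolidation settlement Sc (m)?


Result: 0.6359 m

Derivation:
Using Sc = Cc * H / (1 + e0) * log10((sigma0 + delta_sigma) / sigma0)
Stress ratio = (70.7 + 89.5) / 70.7 = 2.26591
log10(2.26591) = 0.355243
Cc * H / (1 + e0) = 0.29 * 10.0 / (1 + 0.62) = 1.79012
Sc = 1.79012 * 0.355243
Sc = 0.6359 m


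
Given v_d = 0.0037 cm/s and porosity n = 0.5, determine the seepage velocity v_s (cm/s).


Using v_s = v_d / n
v_s = 0.0037 / 0.5
v_s = 0.0074 cm/s


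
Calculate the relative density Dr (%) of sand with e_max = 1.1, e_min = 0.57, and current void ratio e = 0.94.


Using Dr = (e_max - e) / (e_max - e_min) * 100
e_max - e = 1.1 - 0.94 = 0.16
e_max - e_min = 1.1 - 0.57 = 0.53
Dr = 0.16 / 0.53 * 100
Dr = 30.19 %


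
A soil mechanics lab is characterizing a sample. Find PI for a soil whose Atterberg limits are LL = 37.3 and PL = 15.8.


Result: 21.5

Derivation:
Using PI = LL - PL
PI = 37.3 - 15.8
PI = 21.5


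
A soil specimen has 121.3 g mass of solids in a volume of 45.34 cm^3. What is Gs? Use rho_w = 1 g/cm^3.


Result: 2.675

Derivation:
Using Gs = m_s / (V_s * rho_w)
Since rho_w = 1 g/cm^3:
Gs = 121.3 / 45.34
Gs = 2.675


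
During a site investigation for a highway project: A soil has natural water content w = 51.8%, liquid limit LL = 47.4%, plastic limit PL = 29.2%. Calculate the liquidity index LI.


First compute the plasticity index:
PI = LL - PL = 47.4 - 29.2 = 18.2
Then compute the liquidity index:
LI = (w - PL) / PI
LI = (51.8 - 29.2) / 18.2
LI = 1.242


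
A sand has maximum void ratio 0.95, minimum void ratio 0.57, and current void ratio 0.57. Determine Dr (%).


Using Dr = (e_max - e) / (e_max - e_min) * 100
e_max - e = 0.95 - 0.57 = 0.38
e_max - e_min = 0.95 - 0.57 = 0.38
Dr = 0.38 / 0.38 * 100
Dr = 100.0 %


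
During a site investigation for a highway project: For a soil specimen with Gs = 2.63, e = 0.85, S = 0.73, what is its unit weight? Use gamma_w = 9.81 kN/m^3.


Using gamma = gamma_w * (Gs + S*e) / (1 + e)
Numerator: Gs + S*e = 2.63 + 0.73*0.85 = 3.2505
Denominator: 1 + e = 1 + 0.85 = 1.85
gamma = 9.81 * 3.2505 / 1.85
gamma = 17.236 kN/m^3


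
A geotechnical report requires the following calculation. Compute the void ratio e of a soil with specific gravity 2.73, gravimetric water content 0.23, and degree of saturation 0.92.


Result: 0.6825

Derivation:
Using the relation e = Gs * w / S
e = 2.73 * 0.23 / 0.92
e = 0.6825


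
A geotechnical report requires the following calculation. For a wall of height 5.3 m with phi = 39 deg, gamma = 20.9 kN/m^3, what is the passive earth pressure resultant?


Compute passive earth pressure coefficient:
Kp = tan^2(45 + phi/2) = tan^2(64.5) = 4.395495
Compute passive force:
Pp = 0.5 * Kp * gamma * H^2
Pp = 0.5 * 4.395495 * 20.9 * 5.3^2
Pp = 1290.26 kN/m


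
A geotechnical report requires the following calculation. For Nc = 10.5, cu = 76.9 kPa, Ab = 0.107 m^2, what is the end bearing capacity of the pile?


Using Qb = Nc * cu * Ab
Qb = 10.5 * 76.9 * 0.107
Qb = 86.4 kN


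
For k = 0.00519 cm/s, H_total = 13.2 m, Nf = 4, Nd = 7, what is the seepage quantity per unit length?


Result: 0.0003915 m^3/s per m

Derivation:
Convert k to m/s for unit consistency with H:
k = 0.00519 cm/s = 0.00519 / 100 m/s = 5.19e-05 m/s
Using q = k * H * Nf / Nd
Nf / Nd = 4 / 7 = 0.5714
q = 5.19e-05 * 13.2 * 0.5714
q = 0.0003915 m^3/s per m


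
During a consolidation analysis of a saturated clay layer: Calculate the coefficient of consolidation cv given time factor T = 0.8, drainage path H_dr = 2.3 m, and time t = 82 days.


Using cv = T * H_dr^2 / t
H_dr^2 = 2.3^2 = 5.29
cv = 0.8 * 5.29 / 82
cv = 0.05161 m^2/day


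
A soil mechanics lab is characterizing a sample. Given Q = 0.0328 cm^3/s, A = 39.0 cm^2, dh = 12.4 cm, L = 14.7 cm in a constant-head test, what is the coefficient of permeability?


Result: 0.000997 cm/s

Derivation:
Compute hydraulic gradient:
i = dh / L = 12.4 / 14.7 = 0.843537
Then apply Darcy's law:
k = Q / (A * i)
k = 0.0328 / (39.0 * 0.843537)
k = 0.0328 / 32.898
k = 0.000997 cm/s


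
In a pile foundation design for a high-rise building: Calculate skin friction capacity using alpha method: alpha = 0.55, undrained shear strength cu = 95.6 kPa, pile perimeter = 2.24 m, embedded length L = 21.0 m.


Using Qs = alpha * cu * perimeter * L
Qs = 0.55 * 95.6 * 2.24 * 21.0
Qs = 2473.36 kN


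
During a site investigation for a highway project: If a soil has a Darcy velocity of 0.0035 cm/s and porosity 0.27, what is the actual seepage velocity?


Using v_s = v_d / n
v_s = 0.0035 / 0.27
v_s = 0.01296 cm/s


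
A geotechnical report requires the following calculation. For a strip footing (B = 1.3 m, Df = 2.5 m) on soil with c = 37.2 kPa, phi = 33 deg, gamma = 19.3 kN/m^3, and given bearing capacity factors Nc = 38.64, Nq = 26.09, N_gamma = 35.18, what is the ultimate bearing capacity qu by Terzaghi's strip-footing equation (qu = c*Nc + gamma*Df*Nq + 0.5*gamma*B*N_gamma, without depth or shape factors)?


Compute qu = c*Nc + gamma*Df*Nq + 0.5*gamma*B*N_gamma
Term 1: 37.2 * 38.64 = 1437.408
Term 2: 19.3 * 2.5 * 26.09 = 1258.8425
Term 3: 0.5 * 19.3 * 1.3 * 35.18 = 441.3331
qu = 1437.408 + 1258.8425 + 441.3331
qu = 3137.58 kPa


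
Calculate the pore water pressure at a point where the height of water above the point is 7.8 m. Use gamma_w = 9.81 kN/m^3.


Using u = gamma_w * h_w
u = 9.81 * 7.8
u = 76.52 kPa


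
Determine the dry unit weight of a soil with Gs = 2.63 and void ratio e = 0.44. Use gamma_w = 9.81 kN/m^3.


Using gamma_d = Gs * gamma_w / (1 + e)
gamma_d = 2.63 * 9.81 / (1 + 0.44)
gamma_d = 2.63 * 9.81 / 1.44
gamma_d = 17.917 kN/m^3


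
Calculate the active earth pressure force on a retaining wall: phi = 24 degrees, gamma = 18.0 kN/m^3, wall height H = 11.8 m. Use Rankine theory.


Compute active earth pressure coefficient:
Ka = tan^2(45 - phi/2) = tan^2(33.0) = 0.42173
Compute active force:
Pa = 0.5 * Ka * gamma * H^2
Pa = 0.5 * 0.42173 * 18.0 * 11.8^2
Pa = 528.5 kN/m


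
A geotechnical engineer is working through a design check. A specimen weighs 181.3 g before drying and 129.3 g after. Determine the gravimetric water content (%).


Result: 40.22 %

Derivation:
Using w = (m_wet - m_dry) / m_dry * 100
m_wet - m_dry = 181.3 - 129.3 = 52.0 g
w = 52.0 / 129.3 * 100
w = 40.22 %


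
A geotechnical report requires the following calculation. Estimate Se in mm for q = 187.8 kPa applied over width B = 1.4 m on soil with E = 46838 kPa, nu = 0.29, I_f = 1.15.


Result: 5.913 mm

Derivation:
Using Se = q * B * (1 - nu^2) * I_f / E
1 - nu^2 = 1 - 0.29^2 = 0.9159
Se = 187.8 * 1.4 * 0.9159 * 1.15 / 46838
Se = 0.005913 m
Convert to mm: Se = 0.005913 * 1000 = 5.913 mm


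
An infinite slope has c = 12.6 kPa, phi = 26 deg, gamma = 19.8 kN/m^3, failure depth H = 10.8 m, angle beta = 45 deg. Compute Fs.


Result: 0.606

Derivation:
Using Fs = c / (gamma*H*sin(beta)*cos(beta)) + tan(phi)/tan(beta)
Cohesion contribution = 12.6 / (19.8*10.8*sin(45)*cos(45))
Cohesion contribution = 0.117845
Friction contribution = tan(26)/tan(45) = 0.487733
Fs = 0.117845 + 0.487733
Fs = 0.606


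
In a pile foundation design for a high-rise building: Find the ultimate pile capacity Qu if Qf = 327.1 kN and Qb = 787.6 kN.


Using Qu = Qf + Qb
Qu = 327.1 + 787.6
Qu = 1114.7 kN


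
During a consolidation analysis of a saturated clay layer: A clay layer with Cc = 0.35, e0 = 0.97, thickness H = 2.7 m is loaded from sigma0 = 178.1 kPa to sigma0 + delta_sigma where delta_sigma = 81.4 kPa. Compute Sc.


Result: 0.0784 m

Derivation:
Using Sc = Cc * H / (1 + e0) * log10((sigma0 + delta_sigma) / sigma0)
Stress ratio = (178.1 + 81.4) / 178.1 = 1.45705
log10(1.45705) = 0.163473
Cc * H / (1 + e0) = 0.35 * 2.7 / (1 + 0.97) = 0.479695
Sc = 0.479695 * 0.163473
Sc = 0.0784 m


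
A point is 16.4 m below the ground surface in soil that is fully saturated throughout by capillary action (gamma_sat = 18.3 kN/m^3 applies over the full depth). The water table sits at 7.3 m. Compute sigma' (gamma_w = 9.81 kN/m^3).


Total stress = gamma_sat * depth
sigma = 18.3 * 16.4 = 300.12 kPa
Pore water pressure u = gamma_w * (depth - d_wt)
u = 9.81 * (16.4 - 7.3) = 89.271 kPa
Effective stress = sigma - u
sigma' = 300.12 - 89.271 = 210.85 kPa


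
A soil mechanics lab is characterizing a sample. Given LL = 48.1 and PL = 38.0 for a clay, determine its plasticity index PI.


Using PI = LL - PL
PI = 48.1 - 38.0
PI = 10.1


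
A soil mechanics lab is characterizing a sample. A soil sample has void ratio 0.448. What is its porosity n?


Using the relation n = e / (1 + e)
n = 0.448 / (1 + 0.448)
n = 0.448 / 1.448
n = 0.3094


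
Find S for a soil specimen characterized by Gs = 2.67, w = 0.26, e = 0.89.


Result: 0.78

Derivation:
Using S = Gs * w / e
S = 2.67 * 0.26 / 0.89
S = 0.78


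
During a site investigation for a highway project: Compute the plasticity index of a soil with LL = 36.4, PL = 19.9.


Using PI = LL - PL
PI = 36.4 - 19.9
PI = 16.5


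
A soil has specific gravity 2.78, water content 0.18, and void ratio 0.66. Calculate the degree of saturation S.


Result: 0.7582

Derivation:
Using S = Gs * w / e
S = 2.78 * 0.18 / 0.66
S = 0.7582


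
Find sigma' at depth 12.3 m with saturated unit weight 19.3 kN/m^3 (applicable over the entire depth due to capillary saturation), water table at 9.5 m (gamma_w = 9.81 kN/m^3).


Result: 209.92 kPa

Derivation:
Total stress = gamma_sat * depth
sigma = 19.3 * 12.3 = 237.39 kPa
Pore water pressure u = gamma_w * (depth - d_wt)
u = 9.81 * (12.3 - 9.5) = 27.468 kPa
Effective stress = sigma - u
sigma' = 237.39 - 27.468 = 209.92 kPa


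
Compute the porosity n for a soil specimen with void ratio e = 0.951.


Using the relation n = e / (1 + e)
n = 0.951 / (1 + 0.951)
n = 0.951 / 1.951
n = 0.4874


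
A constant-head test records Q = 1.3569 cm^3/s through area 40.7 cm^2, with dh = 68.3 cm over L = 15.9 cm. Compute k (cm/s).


Result: 0.007761 cm/s

Derivation:
Compute hydraulic gradient:
i = dh / L = 68.3 / 15.9 = 4.2956
Then apply Darcy's law:
k = Q / (A * i)
k = 1.3569 / (40.7 * 4.2956)
k = 1.3569 / 174.831
k = 0.007761 cm/s


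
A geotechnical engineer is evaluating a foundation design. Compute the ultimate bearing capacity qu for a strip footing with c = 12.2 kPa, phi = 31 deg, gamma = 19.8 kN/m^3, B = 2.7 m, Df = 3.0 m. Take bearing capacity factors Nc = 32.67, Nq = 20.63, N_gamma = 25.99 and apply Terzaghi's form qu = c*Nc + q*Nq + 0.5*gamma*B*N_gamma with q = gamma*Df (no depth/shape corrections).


Compute qu = c*Nc + gamma*Df*Nq + 0.5*gamma*B*N_gamma
Term 1: 12.2 * 32.67 = 398.574
Term 2: 19.8 * 3.0 * 20.63 = 1225.422
Term 3: 0.5 * 19.8 * 2.7 * 25.99 = 694.7127
qu = 398.574 + 1225.422 + 694.7127
qu = 2318.71 kPa


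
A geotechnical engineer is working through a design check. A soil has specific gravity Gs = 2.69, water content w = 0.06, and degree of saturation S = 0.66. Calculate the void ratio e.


Result: 0.2445

Derivation:
Using the relation e = Gs * w / S
e = 2.69 * 0.06 / 0.66
e = 0.2445


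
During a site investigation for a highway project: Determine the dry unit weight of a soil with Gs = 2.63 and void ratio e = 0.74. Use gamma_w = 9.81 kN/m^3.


Using gamma_d = Gs * gamma_w / (1 + e)
gamma_d = 2.63 * 9.81 / (1 + 0.74)
gamma_d = 2.63 * 9.81 / 1.74
gamma_d = 14.828 kN/m^3


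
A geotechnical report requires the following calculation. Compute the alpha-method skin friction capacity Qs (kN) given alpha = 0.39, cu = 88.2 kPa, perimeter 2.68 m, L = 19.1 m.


Using Qs = alpha * cu * perimeter * L
Qs = 0.39 * 88.2 * 2.68 * 19.1
Qs = 1760.76 kN


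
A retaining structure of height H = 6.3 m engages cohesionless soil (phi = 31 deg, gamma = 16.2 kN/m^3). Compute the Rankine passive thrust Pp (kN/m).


Compute passive earth pressure coefficient:
Kp = tan^2(45 + phi/2) = tan^2(60.5) = 3.124035
Compute passive force:
Pp = 0.5 * Kp * gamma * H^2
Pp = 0.5 * 3.124035 * 16.2 * 6.3^2
Pp = 1004.34 kN/m


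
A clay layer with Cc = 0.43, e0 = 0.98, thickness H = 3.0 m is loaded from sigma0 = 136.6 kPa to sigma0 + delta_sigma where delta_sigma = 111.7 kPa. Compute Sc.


Using Sc = Cc * H / (1 + e0) * log10((sigma0 + delta_sigma) / sigma0)
Stress ratio = (136.6 + 111.7) / 136.6 = 1.81772
log10(1.81772) = 0.259526
Cc * H / (1 + e0) = 0.43 * 3.0 / (1 + 0.98) = 0.651515
Sc = 0.651515 * 0.259526
Sc = 0.1691 m


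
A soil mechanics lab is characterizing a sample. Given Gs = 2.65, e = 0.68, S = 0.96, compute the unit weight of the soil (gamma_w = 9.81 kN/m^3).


Result: 19.286 kN/m^3

Derivation:
Using gamma = gamma_w * (Gs + S*e) / (1 + e)
Numerator: Gs + S*e = 2.65 + 0.96*0.68 = 3.3028
Denominator: 1 + e = 1 + 0.68 = 1.68
gamma = 9.81 * 3.3028 / 1.68
gamma = 19.286 kN/m^3


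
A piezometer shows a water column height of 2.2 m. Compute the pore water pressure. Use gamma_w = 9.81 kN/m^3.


Using u = gamma_w * h_w
u = 9.81 * 2.2
u = 21.58 kPa


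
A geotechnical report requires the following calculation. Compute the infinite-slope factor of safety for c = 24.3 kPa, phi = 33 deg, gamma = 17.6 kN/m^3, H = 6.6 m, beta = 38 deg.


Using Fs = c / (gamma*H*sin(beta)*cos(beta)) + tan(phi)/tan(beta)
Cohesion contribution = 24.3 / (17.6*6.6*sin(38)*cos(38))
Cohesion contribution = 0.431197
Friction contribution = tan(33)/tan(38) = 0.831204
Fs = 0.431197 + 0.831204
Fs = 1.262


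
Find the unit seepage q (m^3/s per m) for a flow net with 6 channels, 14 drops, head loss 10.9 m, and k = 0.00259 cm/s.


Result: 0.000121 m^3/s per m

Derivation:
Convert k to m/s for unit consistency with H:
k = 0.00259 cm/s = 0.00259 / 100 m/s = 2.59e-05 m/s
Using q = k * H * Nf / Nd
Nf / Nd = 6 / 14 = 0.4286
q = 2.59e-05 * 10.9 * 0.4286
q = 0.000121 m^3/s per m


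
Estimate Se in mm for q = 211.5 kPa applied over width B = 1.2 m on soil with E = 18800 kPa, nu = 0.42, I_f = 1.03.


Using Se = q * B * (1 - nu^2) * I_f / E
1 - nu^2 = 1 - 0.42^2 = 0.8236
Se = 211.5 * 1.2 * 0.8236 * 1.03 / 18800
Se = 0.011452 m
Convert to mm: Se = 0.011452 * 1000 = 11.452 mm


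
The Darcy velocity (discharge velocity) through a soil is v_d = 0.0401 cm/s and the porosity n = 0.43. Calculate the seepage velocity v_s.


Using v_s = v_d / n
v_s = 0.0401 / 0.43
v_s = 0.09326 cm/s


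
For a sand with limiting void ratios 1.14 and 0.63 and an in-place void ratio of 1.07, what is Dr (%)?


Using Dr = (e_max - e) / (e_max - e_min) * 100
e_max - e = 1.14 - 1.07 = 0.07
e_max - e_min = 1.14 - 0.63 = 0.51
Dr = 0.07 / 0.51 * 100
Dr = 13.73 %


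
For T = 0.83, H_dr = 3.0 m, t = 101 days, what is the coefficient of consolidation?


Result: 0.07396 m^2/day

Derivation:
Using cv = T * H_dr^2 / t
H_dr^2 = 3.0^2 = 9.0
cv = 0.83 * 9.0 / 101
cv = 0.07396 m^2/day


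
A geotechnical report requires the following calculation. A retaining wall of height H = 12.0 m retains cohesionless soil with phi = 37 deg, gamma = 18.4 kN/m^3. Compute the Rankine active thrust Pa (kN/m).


Compute active earth pressure coefficient:
Ka = tan^2(45 - phi/2) = tan^2(26.5) = 0.248584
Compute active force:
Pa = 0.5 * Ka * gamma * H^2
Pa = 0.5 * 0.248584 * 18.4 * 12.0^2
Pa = 329.32 kN/m


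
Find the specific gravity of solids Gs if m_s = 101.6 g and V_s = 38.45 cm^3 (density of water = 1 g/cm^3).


Using Gs = m_s / (V_s * rho_w)
Since rho_w = 1 g/cm^3:
Gs = 101.6 / 38.45
Gs = 2.642


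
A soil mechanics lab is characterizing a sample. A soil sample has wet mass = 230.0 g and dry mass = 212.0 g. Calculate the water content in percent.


Using w = (m_wet - m_dry) / m_dry * 100
m_wet - m_dry = 230.0 - 212.0 = 18.0 g
w = 18.0 / 212.0 * 100
w = 8.49 %


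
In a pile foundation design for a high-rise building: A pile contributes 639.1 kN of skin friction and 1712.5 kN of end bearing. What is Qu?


Using Qu = Qf + Qb
Qu = 639.1 + 1712.5
Qu = 2351.6 kN


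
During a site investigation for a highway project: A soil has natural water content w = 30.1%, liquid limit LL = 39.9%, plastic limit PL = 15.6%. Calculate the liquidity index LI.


First compute the plasticity index:
PI = LL - PL = 39.9 - 15.6 = 24.3
Then compute the liquidity index:
LI = (w - PL) / PI
LI = (30.1 - 15.6) / 24.3
LI = 0.597


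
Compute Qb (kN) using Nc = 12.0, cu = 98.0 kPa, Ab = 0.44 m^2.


Result: 517.44 kN

Derivation:
Using Qb = Nc * cu * Ab
Qb = 12.0 * 98.0 * 0.44
Qb = 517.44 kN


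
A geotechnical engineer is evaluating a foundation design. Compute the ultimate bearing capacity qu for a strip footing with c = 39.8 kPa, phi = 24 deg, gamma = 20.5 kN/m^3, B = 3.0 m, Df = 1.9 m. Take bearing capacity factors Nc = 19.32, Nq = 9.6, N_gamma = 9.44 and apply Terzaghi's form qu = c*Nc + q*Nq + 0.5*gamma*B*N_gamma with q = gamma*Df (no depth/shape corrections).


Compute qu = c*Nc + gamma*Df*Nq + 0.5*gamma*B*N_gamma
Term 1: 39.8 * 19.32 = 768.936
Term 2: 20.5 * 1.9 * 9.6 = 373.92
Term 3: 0.5 * 20.5 * 3.0 * 9.44 = 290.28
qu = 768.936 + 373.92 + 290.28
qu = 1433.14 kPa


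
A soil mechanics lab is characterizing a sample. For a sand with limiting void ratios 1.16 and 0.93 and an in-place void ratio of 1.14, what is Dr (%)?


Result: 8.7 %

Derivation:
Using Dr = (e_max - e) / (e_max - e_min) * 100
e_max - e = 1.16 - 1.14 = 0.02
e_max - e_min = 1.16 - 0.93 = 0.23
Dr = 0.02 / 0.23 * 100
Dr = 8.7 %


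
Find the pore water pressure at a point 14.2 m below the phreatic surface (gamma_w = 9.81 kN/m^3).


Result: 139.3 kPa

Derivation:
Using u = gamma_w * h_w
u = 9.81 * 14.2
u = 139.3 kPa


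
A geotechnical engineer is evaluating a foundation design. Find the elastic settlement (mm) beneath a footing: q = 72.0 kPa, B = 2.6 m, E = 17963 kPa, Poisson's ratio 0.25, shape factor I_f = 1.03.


Using Se = q * B * (1 - nu^2) * I_f / E
1 - nu^2 = 1 - 0.25^2 = 0.9375
Se = 72.0 * 2.6 * 0.9375 * 1.03 / 17963
Se = 0.010063 m
Convert to mm: Se = 0.010063 * 1000 = 10.063 mm


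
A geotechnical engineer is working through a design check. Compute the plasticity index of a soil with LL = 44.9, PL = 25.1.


Using PI = LL - PL
PI = 44.9 - 25.1
PI = 19.8


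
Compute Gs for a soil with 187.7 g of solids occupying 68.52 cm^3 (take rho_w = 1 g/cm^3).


Result: 2.739

Derivation:
Using Gs = m_s / (V_s * rho_w)
Since rho_w = 1 g/cm^3:
Gs = 187.7 / 68.52
Gs = 2.739


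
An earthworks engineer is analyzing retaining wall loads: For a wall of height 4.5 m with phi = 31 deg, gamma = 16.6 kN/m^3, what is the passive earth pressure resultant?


Compute passive earth pressure coefficient:
Kp = tan^2(45 + phi/2) = tan^2(60.5) = 3.124035
Compute passive force:
Pp = 0.5 * Kp * gamma * H^2
Pp = 0.5 * 3.124035 * 16.6 * 4.5^2
Pp = 525.07 kN/m


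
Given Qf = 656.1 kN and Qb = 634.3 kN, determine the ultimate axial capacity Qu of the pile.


Using Qu = Qf + Qb
Qu = 656.1 + 634.3
Qu = 1290.4 kN


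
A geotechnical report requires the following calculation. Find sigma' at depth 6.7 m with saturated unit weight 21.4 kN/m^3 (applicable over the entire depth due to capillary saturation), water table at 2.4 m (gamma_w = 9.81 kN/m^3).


Result: 101.2 kPa

Derivation:
Total stress = gamma_sat * depth
sigma = 21.4 * 6.7 = 143.38 kPa
Pore water pressure u = gamma_w * (depth - d_wt)
u = 9.81 * (6.7 - 2.4) = 42.183 kPa
Effective stress = sigma - u
sigma' = 143.38 - 42.183 = 101.2 kPa


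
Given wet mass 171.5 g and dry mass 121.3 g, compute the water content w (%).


Result: 41.38 %

Derivation:
Using w = (m_wet - m_dry) / m_dry * 100
m_wet - m_dry = 171.5 - 121.3 = 50.2 g
w = 50.2 / 121.3 * 100
w = 41.38 %


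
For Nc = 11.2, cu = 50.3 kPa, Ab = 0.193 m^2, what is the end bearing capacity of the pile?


Result: 108.73 kN

Derivation:
Using Qb = Nc * cu * Ab
Qb = 11.2 * 50.3 * 0.193
Qb = 108.73 kN


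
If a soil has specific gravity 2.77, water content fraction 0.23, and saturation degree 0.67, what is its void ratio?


Using the relation e = Gs * w / S
e = 2.77 * 0.23 / 0.67
e = 0.9509


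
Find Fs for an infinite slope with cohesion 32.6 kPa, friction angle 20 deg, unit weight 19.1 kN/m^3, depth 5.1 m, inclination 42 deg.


Using Fs = c / (gamma*H*sin(beta)*cos(beta)) + tan(phi)/tan(beta)
Cohesion contribution = 32.6 / (19.1*5.1*sin(42)*cos(42))
Cohesion contribution = 0.673023
Friction contribution = tan(20)/tan(42) = 0.40423
Fs = 0.673023 + 0.40423
Fs = 1.077


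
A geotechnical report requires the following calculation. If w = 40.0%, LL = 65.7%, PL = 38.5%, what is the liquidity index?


First compute the plasticity index:
PI = LL - PL = 65.7 - 38.5 = 27.2
Then compute the liquidity index:
LI = (w - PL) / PI
LI = (40.0 - 38.5) / 27.2
LI = 0.055


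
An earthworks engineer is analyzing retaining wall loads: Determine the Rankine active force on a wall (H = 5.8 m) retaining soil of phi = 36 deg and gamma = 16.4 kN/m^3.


Compute active earth pressure coefficient:
Ka = tan^2(45 - phi/2) = tan^2(27.0) = 0.259616
Compute active force:
Pa = 0.5 * Ka * gamma * H^2
Pa = 0.5 * 0.259616 * 16.4 * 5.8^2
Pa = 71.61 kN/m


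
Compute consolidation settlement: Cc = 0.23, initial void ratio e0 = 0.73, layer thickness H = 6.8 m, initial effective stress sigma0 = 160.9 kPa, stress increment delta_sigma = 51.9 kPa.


Result: 0.1098 m

Derivation:
Using Sc = Cc * H / (1 + e0) * log10((sigma0 + delta_sigma) / sigma0)
Stress ratio = (160.9 + 51.9) / 160.9 = 1.32256
log10(1.32256) = 0.121416
Cc * H / (1 + e0) = 0.23 * 6.8 / (1 + 0.73) = 0.904046
Sc = 0.904046 * 0.121416
Sc = 0.1098 m


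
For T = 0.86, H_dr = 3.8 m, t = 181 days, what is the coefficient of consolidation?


Result: 0.06861 m^2/day

Derivation:
Using cv = T * H_dr^2 / t
H_dr^2 = 3.8^2 = 14.44
cv = 0.86 * 14.44 / 181
cv = 0.06861 m^2/day


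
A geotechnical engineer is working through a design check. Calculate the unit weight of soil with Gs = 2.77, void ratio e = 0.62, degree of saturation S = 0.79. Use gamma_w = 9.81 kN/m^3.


Using gamma = gamma_w * (Gs + S*e) / (1 + e)
Numerator: Gs + S*e = 2.77 + 0.79*0.62 = 3.2598
Denominator: 1 + e = 1 + 0.62 = 1.62
gamma = 9.81 * 3.2598 / 1.62
gamma = 19.74 kN/m^3


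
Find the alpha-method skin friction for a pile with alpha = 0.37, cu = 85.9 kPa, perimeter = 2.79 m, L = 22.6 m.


Using Qs = alpha * cu * perimeter * L
Qs = 0.37 * 85.9 * 2.79 * 22.6
Qs = 2004.05 kN


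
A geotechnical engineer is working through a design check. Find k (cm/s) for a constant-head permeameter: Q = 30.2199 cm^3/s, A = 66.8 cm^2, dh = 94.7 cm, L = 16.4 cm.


Result: 0.078345 cm/s

Derivation:
Compute hydraulic gradient:
i = dh / L = 94.7 / 16.4 = 5.77439
Then apply Darcy's law:
k = Q / (A * i)
k = 30.2199 / (66.8 * 5.77439)
k = 30.2199 / 385.729
k = 0.078345 cm/s


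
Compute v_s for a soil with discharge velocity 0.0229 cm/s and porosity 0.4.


Using v_s = v_d / n
v_s = 0.0229 / 0.4
v_s = 0.05725 cm/s


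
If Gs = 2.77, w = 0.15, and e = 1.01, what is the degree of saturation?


Using S = Gs * w / e
S = 2.77 * 0.15 / 1.01
S = 0.4114


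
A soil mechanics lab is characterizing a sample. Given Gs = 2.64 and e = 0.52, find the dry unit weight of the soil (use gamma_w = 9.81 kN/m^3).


Using gamma_d = Gs * gamma_w / (1 + e)
gamma_d = 2.64 * 9.81 / (1 + 0.52)
gamma_d = 2.64 * 9.81 / 1.52
gamma_d = 17.038 kN/m^3


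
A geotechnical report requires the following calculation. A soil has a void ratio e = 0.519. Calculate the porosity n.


Using the relation n = e / (1 + e)
n = 0.519 / (1 + 0.519)
n = 0.519 / 1.519
n = 0.3417


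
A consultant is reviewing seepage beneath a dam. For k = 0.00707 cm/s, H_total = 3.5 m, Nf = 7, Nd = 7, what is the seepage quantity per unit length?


Convert k to m/s for unit consistency with H:
k = 0.00707 cm/s = 0.00707 / 100 m/s = 7.07e-05 m/s
Using q = k * H * Nf / Nd
Nf / Nd = 7 / 7 = 1.0
q = 7.07e-05 * 3.5 * 1.0
q = 0.0002474 m^3/s per m


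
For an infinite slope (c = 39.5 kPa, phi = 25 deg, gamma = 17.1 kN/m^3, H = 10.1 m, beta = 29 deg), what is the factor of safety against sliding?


Using Fs = c / (gamma*H*sin(beta)*cos(beta)) + tan(phi)/tan(beta)
Cohesion contribution = 39.5 / (17.1*10.1*sin(29)*cos(29))
Cohesion contribution = 0.539373
Friction contribution = tan(25)/tan(29) = 0.841241
Fs = 0.539373 + 0.841241
Fs = 1.381


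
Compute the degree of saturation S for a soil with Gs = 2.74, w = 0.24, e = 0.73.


Using S = Gs * w / e
S = 2.74 * 0.24 / 0.73
S = 0.9008


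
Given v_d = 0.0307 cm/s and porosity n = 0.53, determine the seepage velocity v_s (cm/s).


Using v_s = v_d / n
v_s = 0.0307 / 0.53
v_s = 0.05792 cm/s


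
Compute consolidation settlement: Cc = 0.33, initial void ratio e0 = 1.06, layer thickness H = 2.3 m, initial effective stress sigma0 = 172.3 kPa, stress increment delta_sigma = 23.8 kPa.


Result: 0.0207 m

Derivation:
Using Sc = Cc * H / (1 + e0) * log10((sigma0 + delta_sigma) / sigma0)
Stress ratio = (172.3 + 23.8) / 172.3 = 1.13813
log10(1.13813) = 0.0561923
Cc * H / (1 + e0) = 0.33 * 2.3 / (1 + 1.06) = 0.368447
Sc = 0.368447 * 0.0561923
Sc = 0.0207 m


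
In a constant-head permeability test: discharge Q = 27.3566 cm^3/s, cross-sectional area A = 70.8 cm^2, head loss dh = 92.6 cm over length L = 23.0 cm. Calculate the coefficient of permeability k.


Compute hydraulic gradient:
i = dh / L = 92.6 / 23.0 = 4.02609
Then apply Darcy's law:
k = Q / (A * i)
k = 27.3566 / (70.8 * 4.02609)
k = 27.3566 / 285.047
k = 0.095972 cm/s


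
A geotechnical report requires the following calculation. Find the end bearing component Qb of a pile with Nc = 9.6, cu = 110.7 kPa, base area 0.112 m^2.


Using Qb = Nc * cu * Ab
Qb = 9.6 * 110.7 * 0.112
Qb = 119.02 kN


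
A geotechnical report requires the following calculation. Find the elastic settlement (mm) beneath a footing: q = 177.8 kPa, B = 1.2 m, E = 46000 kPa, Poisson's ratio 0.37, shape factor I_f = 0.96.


Result: 3.843 mm

Derivation:
Using Se = q * B * (1 - nu^2) * I_f / E
1 - nu^2 = 1 - 0.37^2 = 0.8631
Se = 177.8 * 1.2 * 0.8631 * 0.96 / 46000
Se = 0.003843 m
Convert to mm: Se = 0.003843 * 1000 = 3.843 mm


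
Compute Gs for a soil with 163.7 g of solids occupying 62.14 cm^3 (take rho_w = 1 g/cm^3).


Using Gs = m_s / (V_s * rho_w)
Since rho_w = 1 g/cm^3:
Gs = 163.7 / 62.14
Gs = 2.634


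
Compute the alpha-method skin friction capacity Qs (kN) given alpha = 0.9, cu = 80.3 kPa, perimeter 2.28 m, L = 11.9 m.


Using Qs = alpha * cu * perimeter * L
Qs = 0.9 * 80.3 * 2.28 * 11.9
Qs = 1960.83 kN


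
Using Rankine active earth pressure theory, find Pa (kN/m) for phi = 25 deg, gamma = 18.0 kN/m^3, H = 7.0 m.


Compute active earth pressure coefficient:
Ka = tan^2(45 - phi/2) = tan^2(32.5) = 0.405859
Compute active force:
Pa = 0.5 * Ka * gamma * H^2
Pa = 0.5 * 0.405859 * 18.0 * 7.0^2
Pa = 178.98 kN/m


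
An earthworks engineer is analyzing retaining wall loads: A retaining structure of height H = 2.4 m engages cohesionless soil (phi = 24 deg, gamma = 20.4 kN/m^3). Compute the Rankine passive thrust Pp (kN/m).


Compute passive earth pressure coefficient:
Kp = tan^2(45 + phi/2) = tan^2(57.0) = 2.371184
Compute passive force:
Pp = 0.5 * Kp * gamma * H^2
Pp = 0.5 * 2.371184 * 20.4 * 2.4^2
Pp = 139.31 kN/m


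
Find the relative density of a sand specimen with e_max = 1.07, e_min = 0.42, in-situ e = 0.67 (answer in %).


Result: 61.54 %

Derivation:
Using Dr = (e_max - e) / (e_max - e_min) * 100
e_max - e = 1.07 - 0.67 = 0.4
e_max - e_min = 1.07 - 0.42 = 0.65
Dr = 0.4 / 0.65 * 100
Dr = 61.54 %


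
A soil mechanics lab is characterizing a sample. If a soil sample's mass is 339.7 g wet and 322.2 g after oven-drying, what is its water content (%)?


Result: 5.43 %

Derivation:
Using w = (m_wet - m_dry) / m_dry * 100
m_wet - m_dry = 339.7 - 322.2 = 17.5 g
w = 17.5 / 322.2 * 100
w = 5.43 %


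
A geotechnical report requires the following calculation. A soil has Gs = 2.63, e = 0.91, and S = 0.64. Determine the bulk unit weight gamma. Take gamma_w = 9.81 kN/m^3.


Using gamma = gamma_w * (Gs + S*e) / (1 + e)
Numerator: Gs + S*e = 2.63 + 0.64*0.91 = 3.2124
Denominator: 1 + e = 1 + 0.91 = 1.91
gamma = 9.81 * 3.2124 / 1.91
gamma = 16.499 kN/m^3


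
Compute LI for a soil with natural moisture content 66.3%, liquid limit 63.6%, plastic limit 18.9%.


First compute the plasticity index:
PI = LL - PL = 63.6 - 18.9 = 44.7
Then compute the liquidity index:
LI = (w - PL) / PI
LI = (66.3 - 18.9) / 44.7
LI = 1.06


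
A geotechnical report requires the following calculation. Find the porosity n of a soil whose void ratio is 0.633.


Using the relation n = e / (1 + e)
n = 0.633 / (1 + 0.633)
n = 0.633 / 1.633
n = 0.3876


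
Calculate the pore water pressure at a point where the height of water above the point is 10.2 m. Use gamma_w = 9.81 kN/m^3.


Result: 100.06 kPa

Derivation:
Using u = gamma_w * h_w
u = 9.81 * 10.2
u = 100.06 kPa


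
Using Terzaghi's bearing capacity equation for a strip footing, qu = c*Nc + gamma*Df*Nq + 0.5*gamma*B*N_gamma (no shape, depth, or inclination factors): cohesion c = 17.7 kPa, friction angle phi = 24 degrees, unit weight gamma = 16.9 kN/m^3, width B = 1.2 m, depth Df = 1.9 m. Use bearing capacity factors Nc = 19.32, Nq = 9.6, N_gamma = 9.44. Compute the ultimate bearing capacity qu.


Compute qu = c*Nc + gamma*Df*Nq + 0.5*gamma*B*N_gamma
Term 1: 17.7 * 19.32 = 341.964
Term 2: 16.9 * 1.9 * 9.6 = 308.256
Term 3: 0.5 * 16.9 * 1.2 * 9.44 = 95.7216
qu = 341.964 + 308.256 + 95.7216
qu = 745.94 kPa


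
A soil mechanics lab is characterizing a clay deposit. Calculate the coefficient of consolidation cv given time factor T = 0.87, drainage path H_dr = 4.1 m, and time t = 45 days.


Using cv = T * H_dr^2 / t
H_dr^2 = 4.1^2 = 16.81
cv = 0.87 * 16.81 / 45
cv = 0.32499 m^2/day


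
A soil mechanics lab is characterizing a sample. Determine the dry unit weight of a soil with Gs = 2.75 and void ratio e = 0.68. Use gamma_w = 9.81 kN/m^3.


Using gamma_d = Gs * gamma_w / (1 + e)
gamma_d = 2.75 * 9.81 / (1 + 0.68)
gamma_d = 2.75 * 9.81 / 1.68
gamma_d = 16.058 kN/m^3


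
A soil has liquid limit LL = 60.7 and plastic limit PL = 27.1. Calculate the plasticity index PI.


Result: 33.6

Derivation:
Using PI = LL - PL
PI = 60.7 - 27.1
PI = 33.6


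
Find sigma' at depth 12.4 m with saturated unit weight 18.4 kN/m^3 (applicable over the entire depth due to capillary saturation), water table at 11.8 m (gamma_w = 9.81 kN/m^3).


Result: 222.27 kPa

Derivation:
Total stress = gamma_sat * depth
sigma = 18.4 * 12.4 = 228.16 kPa
Pore water pressure u = gamma_w * (depth - d_wt)
u = 9.81 * (12.4 - 11.8) = 5.886 kPa
Effective stress = sigma - u
sigma' = 228.16 - 5.886 = 222.27 kPa


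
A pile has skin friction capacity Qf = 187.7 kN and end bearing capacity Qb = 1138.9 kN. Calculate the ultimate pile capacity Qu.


Result: 1326.6 kN

Derivation:
Using Qu = Qf + Qb
Qu = 187.7 + 1138.9
Qu = 1326.6 kN


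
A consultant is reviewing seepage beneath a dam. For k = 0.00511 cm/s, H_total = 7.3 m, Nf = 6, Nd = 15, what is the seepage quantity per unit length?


Convert k to m/s for unit consistency with H:
k = 0.00511 cm/s = 0.00511 / 100 m/s = 5.11e-05 m/s
Using q = k * H * Nf / Nd
Nf / Nd = 6 / 15 = 0.4
q = 5.11e-05 * 7.3 * 0.4
q = 0.0001492 m^3/s per m


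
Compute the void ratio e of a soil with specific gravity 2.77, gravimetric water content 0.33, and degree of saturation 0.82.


Result: 1.1148

Derivation:
Using the relation e = Gs * w / S
e = 2.77 * 0.33 / 0.82
e = 1.1148


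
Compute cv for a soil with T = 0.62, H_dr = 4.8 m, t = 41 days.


Using cv = T * H_dr^2 / t
H_dr^2 = 4.8^2 = 23.04
cv = 0.62 * 23.04 / 41
cv = 0.34841 m^2/day


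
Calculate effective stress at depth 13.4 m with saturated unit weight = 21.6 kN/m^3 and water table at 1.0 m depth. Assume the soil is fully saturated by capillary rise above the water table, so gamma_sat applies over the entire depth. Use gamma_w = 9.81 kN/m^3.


Total stress = gamma_sat * depth
sigma = 21.6 * 13.4 = 289.44 kPa
Pore water pressure u = gamma_w * (depth - d_wt)
u = 9.81 * (13.4 - 1.0) = 121.644 kPa
Effective stress = sigma - u
sigma' = 289.44 - 121.644 = 167.8 kPa


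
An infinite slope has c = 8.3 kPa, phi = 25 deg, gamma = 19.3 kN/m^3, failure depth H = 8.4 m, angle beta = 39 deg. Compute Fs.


Using Fs = c / (gamma*H*sin(beta)*cos(beta)) + tan(phi)/tan(beta)
Cohesion contribution = 8.3 / (19.3*8.4*sin(39)*cos(39))
Cohesion contribution = 0.104681
Friction contribution = tan(25)/tan(39) = 0.575842
Fs = 0.104681 + 0.575842
Fs = 0.681


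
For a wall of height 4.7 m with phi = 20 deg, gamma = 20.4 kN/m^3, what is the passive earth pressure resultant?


Result: 459.56 kN/m

Derivation:
Compute passive earth pressure coefficient:
Kp = tan^2(45 + phi/2) = tan^2(55.0) = 2.039607
Compute passive force:
Pp = 0.5 * Kp * gamma * H^2
Pp = 0.5 * 2.039607 * 20.4 * 4.7^2
Pp = 459.56 kN/m


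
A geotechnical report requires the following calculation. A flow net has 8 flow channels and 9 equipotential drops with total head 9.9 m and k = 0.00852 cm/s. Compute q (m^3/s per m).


Convert k to m/s for unit consistency with H:
k = 0.00852 cm/s = 0.00852 / 100 m/s = 8.52e-05 m/s
Using q = k * H * Nf / Nd
Nf / Nd = 8 / 9 = 0.8889
q = 8.52e-05 * 9.9 * 0.8889
q = 0.0007498 m^3/s per m


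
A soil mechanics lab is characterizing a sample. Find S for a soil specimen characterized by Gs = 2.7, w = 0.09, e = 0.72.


Using S = Gs * w / e
S = 2.7 * 0.09 / 0.72
S = 0.3375


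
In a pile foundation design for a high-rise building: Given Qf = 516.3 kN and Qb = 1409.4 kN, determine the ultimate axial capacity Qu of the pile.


Result: 1925.7 kN

Derivation:
Using Qu = Qf + Qb
Qu = 516.3 + 1409.4
Qu = 1925.7 kN


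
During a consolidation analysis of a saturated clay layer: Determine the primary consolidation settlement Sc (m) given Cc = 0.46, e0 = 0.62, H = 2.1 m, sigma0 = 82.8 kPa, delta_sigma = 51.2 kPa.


Using Sc = Cc * H / (1 + e0) * log10((sigma0 + delta_sigma) / sigma0)
Stress ratio = (82.8 + 51.2) / 82.8 = 1.61836
log10(1.61836) = 0.209074
Cc * H / (1 + e0) = 0.46 * 2.1 / (1 + 0.62) = 0.596296
Sc = 0.596296 * 0.209074
Sc = 0.1247 m


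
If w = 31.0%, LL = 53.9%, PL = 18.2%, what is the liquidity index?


First compute the plasticity index:
PI = LL - PL = 53.9 - 18.2 = 35.7
Then compute the liquidity index:
LI = (w - PL) / PI
LI = (31.0 - 18.2) / 35.7
LI = 0.359


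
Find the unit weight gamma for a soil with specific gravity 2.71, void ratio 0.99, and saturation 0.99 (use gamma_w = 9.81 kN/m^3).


Result: 18.191 kN/m^3

Derivation:
Using gamma = gamma_w * (Gs + S*e) / (1 + e)
Numerator: Gs + S*e = 2.71 + 0.99*0.99 = 3.6901
Denominator: 1 + e = 1 + 0.99 = 1.99
gamma = 9.81 * 3.6901 / 1.99
gamma = 18.191 kN/m^3


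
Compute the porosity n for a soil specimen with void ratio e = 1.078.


Using the relation n = e / (1 + e)
n = 1.078 / (1 + 1.078)
n = 1.078 / 2.078
n = 0.5188


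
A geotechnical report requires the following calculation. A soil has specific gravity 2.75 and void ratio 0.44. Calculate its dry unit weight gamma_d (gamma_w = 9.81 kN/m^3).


Using gamma_d = Gs * gamma_w / (1 + e)
gamma_d = 2.75 * 9.81 / (1 + 0.44)
gamma_d = 2.75 * 9.81 / 1.44
gamma_d = 18.734 kN/m^3


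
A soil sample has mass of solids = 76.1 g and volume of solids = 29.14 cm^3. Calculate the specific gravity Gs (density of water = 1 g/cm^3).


Using Gs = m_s / (V_s * rho_w)
Since rho_w = 1 g/cm^3:
Gs = 76.1 / 29.14
Gs = 2.612


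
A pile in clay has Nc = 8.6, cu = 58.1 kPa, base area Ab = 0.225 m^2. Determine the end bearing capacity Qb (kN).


Result: 112.42 kN

Derivation:
Using Qb = Nc * cu * Ab
Qb = 8.6 * 58.1 * 0.225
Qb = 112.42 kN


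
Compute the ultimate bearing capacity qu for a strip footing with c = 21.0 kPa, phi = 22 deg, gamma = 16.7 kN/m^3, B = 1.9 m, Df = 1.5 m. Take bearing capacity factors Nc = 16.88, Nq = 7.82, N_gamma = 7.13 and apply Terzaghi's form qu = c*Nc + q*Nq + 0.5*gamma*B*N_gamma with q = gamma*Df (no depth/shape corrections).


Result: 663.49 kPa

Derivation:
Compute qu = c*Nc + gamma*Df*Nq + 0.5*gamma*B*N_gamma
Term 1: 21.0 * 16.88 = 354.48
Term 2: 16.7 * 1.5 * 7.82 = 195.891
Term 3: 0.5 * 16.7 * 1.9 * 7.13 = 113.11745
qu = 354.48 + 195.891 + 113.11745
qu = 663.49 kPa


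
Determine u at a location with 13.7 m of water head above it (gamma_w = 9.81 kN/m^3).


Result: 134.4 kPa

Derivation:
Using u = gamma_w * h_w
u = 9.81 * 13.7
u = 134.4 kPa


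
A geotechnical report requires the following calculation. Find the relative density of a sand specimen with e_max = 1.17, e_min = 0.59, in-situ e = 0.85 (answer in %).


Using Dr = (e_max - e) / (e_max - e_min) * 100
e_max - e = 1.17 - 0.85 = 0.32
e_max - e_min = 1.17 - 0.59 = 0.58
Dr = 0.32 / 0.58 * 100
Dr = 55.17 %


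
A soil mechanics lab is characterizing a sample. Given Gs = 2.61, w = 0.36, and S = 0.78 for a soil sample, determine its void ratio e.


Result: 1.2046

Derivation:
Using the relation e = Gs * w / S
e = 2.61 * 0.36 / 0.78
e = 1.2046


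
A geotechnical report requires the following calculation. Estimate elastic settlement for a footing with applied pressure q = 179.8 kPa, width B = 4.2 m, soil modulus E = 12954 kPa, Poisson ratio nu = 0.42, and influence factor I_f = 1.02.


Using Se = q * B * (1 - nu^2) * I_f / E
1 - nu^2 = 1 - 0.42^2 = 0.8236
Se = 179.8 * 4.2 * 0.8236 * 1.02 / 12954
Se = 0.048972 m
Convert to mm: Se = 0.048972 * 1000 = 48.972 mm


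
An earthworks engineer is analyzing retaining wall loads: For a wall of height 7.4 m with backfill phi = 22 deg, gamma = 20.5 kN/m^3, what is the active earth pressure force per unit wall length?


Compute active earth pressure coefficient:
Ka = tan^2(45 - phi/2) = tan^2(34.0) = 0.454962
Compute active force:
Pa = 0.5 * Ka * gamma * H^2
Pa = 0.5 * 0.454962 * 20.5 * 7.4^2
Pa = 255.37 kN/m


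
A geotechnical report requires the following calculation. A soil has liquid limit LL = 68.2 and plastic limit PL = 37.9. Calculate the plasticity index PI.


Using PI = LL - PL
PI = 68.2 - 37.9
PI = 30.3


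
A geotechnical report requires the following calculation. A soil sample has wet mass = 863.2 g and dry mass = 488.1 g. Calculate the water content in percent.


Using w = (m_wet - m_dry) / m_dry * 100
m_wet - m_dry = 863.2 - 488.1 = 375.1 g
w = 375.1 / 488.1 * 100
w = 76.85 %


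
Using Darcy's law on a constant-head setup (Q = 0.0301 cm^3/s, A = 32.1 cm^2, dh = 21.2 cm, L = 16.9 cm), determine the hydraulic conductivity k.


Result: 0.000748 cm/s

Derivation:
Compute hydraulic gradient:
i = dh / L = 21.2 / 16.9 = 1.25444
Then apply Darcy's law:
k = Q / (A * i)
k = 0.0301 / (32.1 * 1.25444)
k = 0.0301 / 40.2675
k = 0.000748 cm/s


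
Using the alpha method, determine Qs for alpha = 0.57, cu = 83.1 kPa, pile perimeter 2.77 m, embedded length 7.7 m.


Using Qs = alpha * cu * perimeter * L
Qs = 0.57 * 83.1 * 2.77 * 7.7
Qs = 1010.29 kN


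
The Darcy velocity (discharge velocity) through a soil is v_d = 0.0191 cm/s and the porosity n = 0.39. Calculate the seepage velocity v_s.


Using v_s = v_d / n
v_s = 0.0191 / 0.39
v_s = 0.04897 cm/s


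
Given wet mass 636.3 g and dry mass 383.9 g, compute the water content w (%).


Using w = (m_wet - m_dry) / m_dry * 100
m_wet - m_dry = 636.3 - 383.9 = 252.4 g
w = 252.4 / 383.9 * 100
w = 65.75 %


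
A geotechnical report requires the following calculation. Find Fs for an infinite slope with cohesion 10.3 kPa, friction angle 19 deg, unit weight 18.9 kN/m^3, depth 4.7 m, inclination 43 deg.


Result: 0.602

Derivation:
Using Fs = c / (gamma*H*sin(beta)*cos(beta)) + tan(phi)/tan(beta)
Cohesion contribution = 10.3 / (18.9*4.7*sin(43)*cos(43))
Cohesion contribution = 0.23247
Friction contribution = tan(19)/tan(43) = 0.369246
Fs = 0.23247 + 0.369246
Fs = 0.602
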